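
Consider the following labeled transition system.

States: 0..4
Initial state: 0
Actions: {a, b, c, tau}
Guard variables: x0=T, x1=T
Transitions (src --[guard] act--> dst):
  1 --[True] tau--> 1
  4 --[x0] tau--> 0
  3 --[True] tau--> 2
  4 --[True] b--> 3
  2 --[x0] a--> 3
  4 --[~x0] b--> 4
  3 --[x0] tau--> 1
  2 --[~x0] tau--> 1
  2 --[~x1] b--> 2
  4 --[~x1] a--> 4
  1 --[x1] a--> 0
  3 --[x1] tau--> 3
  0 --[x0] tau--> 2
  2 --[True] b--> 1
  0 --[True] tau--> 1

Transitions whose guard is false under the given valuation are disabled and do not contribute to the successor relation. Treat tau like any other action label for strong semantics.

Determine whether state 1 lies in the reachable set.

After dropping false guards: 11 live edges.
Layer 0: {0}
Layer 1: {1,2}  now seen {0,1,2}
Layer 2: {3}  now seen {0,1,2,3}
Reachable = {0,1,2,3}
witness 1: tau

Answer: REACHABLE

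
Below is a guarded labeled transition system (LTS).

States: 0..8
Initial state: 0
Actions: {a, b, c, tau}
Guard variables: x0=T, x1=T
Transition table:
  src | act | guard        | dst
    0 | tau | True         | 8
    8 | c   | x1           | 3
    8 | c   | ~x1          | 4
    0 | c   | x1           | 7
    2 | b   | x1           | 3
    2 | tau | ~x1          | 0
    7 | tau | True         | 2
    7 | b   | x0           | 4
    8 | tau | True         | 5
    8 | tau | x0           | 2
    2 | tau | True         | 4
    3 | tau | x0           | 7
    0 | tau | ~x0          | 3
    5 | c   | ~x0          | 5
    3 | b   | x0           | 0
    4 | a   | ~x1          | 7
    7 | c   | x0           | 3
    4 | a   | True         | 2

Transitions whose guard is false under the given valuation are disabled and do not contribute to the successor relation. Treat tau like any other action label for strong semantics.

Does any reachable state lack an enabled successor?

Answer: DEADLOCK at state 5

Working:
Reach set: {0,2,3,4,5,7,8}
  0: c→7  tau→8  [2 exit(s)]
  2: b→3  tau→4  [2 exit(s)]
  3: b→0  tau→7  [2 exit(s)]
  4: a→2  [1 exit(s)]
  5: ∅  [no exit]
  7: b→4  c→3  tau→2  [3 exit(s)]
  8: c→3  tau→2  tau→5  [3 exit(s)]
witness 5: tau·tau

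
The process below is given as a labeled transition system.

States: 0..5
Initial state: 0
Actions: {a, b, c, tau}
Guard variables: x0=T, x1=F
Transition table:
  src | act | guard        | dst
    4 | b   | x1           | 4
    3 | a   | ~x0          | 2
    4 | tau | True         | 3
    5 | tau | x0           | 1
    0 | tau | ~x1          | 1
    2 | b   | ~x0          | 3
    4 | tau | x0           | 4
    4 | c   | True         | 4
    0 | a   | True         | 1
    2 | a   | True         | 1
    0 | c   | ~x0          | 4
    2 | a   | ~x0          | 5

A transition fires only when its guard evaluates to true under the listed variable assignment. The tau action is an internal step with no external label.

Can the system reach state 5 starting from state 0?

Guard filter leaves 7 enabled edge(s).
Layer 0: {0}
Layer 1: {1}  now seen {0,1}
Reachable = {0,1}

Answer: UNREACHABLE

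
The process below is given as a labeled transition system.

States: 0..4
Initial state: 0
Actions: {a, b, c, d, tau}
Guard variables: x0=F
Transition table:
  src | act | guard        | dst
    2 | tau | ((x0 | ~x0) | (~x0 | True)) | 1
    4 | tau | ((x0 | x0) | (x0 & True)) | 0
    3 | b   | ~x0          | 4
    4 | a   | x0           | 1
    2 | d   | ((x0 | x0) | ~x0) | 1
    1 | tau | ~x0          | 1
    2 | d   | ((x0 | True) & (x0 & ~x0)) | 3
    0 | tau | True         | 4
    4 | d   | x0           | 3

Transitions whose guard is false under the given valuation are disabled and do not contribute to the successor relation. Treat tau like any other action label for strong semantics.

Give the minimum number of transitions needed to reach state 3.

Answer: UNREACHABLE

Working:
BFS to 3:
  L0 = {0}
  L1 = {4}
3 never appears.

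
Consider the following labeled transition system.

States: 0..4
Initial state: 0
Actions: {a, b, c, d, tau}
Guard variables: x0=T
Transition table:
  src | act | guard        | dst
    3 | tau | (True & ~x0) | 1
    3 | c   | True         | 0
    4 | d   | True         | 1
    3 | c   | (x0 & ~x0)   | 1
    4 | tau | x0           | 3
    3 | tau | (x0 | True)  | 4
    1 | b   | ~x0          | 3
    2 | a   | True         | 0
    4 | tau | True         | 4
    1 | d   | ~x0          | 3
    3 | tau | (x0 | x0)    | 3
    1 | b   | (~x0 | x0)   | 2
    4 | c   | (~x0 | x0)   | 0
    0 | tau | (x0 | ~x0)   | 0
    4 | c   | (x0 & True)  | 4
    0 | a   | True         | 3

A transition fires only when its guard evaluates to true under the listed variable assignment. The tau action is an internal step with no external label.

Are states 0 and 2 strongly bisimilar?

Answer: NOT BISIMILAR

Working:
Compute ~ classes (split until stable):
  π0 = {{0,1,2,3,4}}
  π1 = {{0},{1},{2},{3},{4}}
Fixed point at round 2; 5 class(es).
[0]={0}  [2]={2}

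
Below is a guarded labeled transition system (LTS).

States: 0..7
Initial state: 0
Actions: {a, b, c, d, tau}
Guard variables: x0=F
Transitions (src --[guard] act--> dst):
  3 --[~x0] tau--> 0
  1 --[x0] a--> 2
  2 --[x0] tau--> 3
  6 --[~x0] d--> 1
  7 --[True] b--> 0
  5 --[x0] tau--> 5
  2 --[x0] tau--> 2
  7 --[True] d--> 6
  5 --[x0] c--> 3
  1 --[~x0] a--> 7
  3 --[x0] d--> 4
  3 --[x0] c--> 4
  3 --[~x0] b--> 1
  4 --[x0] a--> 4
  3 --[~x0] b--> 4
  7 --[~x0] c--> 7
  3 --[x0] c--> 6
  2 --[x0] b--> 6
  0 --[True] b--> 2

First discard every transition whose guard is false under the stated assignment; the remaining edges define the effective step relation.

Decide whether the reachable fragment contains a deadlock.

Answer: DEADLOCK at state 2

Working:
Reach set: {0,2}
  0: b→2  [1 exit(s)]
  2: ∅  [STUCK]
Path to 2: b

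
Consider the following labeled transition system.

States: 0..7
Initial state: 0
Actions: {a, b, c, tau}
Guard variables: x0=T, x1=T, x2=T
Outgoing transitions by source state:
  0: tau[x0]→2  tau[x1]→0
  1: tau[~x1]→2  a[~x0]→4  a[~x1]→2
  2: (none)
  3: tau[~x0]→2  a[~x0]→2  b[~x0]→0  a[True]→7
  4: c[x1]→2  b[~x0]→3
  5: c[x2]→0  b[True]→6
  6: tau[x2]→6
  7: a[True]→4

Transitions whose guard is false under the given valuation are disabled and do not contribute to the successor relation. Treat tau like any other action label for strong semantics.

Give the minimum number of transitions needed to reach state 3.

Answer: UNREACHABLE

Analysis:
Layered search for 3:
  depth 0: {0}
  depth 1: {2}
3 never appears.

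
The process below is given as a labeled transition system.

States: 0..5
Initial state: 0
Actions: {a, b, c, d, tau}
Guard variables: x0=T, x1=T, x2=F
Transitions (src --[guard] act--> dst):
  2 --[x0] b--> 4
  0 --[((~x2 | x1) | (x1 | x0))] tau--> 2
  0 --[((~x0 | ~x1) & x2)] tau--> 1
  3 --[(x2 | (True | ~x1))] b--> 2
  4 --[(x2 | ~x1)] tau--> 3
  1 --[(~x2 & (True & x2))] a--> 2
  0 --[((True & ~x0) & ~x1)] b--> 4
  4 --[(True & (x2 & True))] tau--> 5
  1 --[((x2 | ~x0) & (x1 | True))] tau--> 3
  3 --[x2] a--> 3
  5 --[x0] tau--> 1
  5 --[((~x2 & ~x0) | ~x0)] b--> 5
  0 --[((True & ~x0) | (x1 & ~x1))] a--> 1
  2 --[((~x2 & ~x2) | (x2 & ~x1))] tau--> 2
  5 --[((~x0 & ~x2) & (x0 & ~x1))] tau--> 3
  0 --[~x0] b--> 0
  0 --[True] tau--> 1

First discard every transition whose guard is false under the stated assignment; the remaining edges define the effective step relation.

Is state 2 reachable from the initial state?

Answer: REACHABLE

Working:
After dropping false guards: 6 live edges.
L0 = {0}
L1 = {1,2}  total {0,1,2}
L2 = {4}  total {0,1,2,4}
Reach set: {0,1,2,4}
witness 2: tau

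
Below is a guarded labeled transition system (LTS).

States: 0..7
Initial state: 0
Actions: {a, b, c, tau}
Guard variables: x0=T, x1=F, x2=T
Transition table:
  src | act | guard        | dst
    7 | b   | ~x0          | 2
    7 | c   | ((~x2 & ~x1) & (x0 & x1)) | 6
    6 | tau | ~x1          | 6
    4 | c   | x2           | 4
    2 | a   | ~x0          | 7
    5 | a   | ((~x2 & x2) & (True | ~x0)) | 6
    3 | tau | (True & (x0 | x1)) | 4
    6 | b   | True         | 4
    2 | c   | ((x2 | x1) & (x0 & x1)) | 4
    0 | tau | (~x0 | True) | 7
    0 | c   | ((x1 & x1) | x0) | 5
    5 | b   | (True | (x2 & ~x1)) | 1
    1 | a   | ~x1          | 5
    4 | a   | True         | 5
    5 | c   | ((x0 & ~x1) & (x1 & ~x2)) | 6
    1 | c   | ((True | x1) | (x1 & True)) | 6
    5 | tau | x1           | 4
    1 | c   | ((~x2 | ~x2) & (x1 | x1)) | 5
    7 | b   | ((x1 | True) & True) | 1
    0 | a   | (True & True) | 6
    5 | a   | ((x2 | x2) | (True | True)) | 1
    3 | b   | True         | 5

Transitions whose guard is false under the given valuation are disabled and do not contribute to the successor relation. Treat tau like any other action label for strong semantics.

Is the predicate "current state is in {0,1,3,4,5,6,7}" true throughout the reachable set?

Safe = {0,1,3,4,5,6,7}
Reachable = {0,1,4,5,6,7}
  0: ✓
  1: ✓
  4: ✓
  5: ✓
  6: ✓
  7: ✓

Answer: INVARIANT HOLDS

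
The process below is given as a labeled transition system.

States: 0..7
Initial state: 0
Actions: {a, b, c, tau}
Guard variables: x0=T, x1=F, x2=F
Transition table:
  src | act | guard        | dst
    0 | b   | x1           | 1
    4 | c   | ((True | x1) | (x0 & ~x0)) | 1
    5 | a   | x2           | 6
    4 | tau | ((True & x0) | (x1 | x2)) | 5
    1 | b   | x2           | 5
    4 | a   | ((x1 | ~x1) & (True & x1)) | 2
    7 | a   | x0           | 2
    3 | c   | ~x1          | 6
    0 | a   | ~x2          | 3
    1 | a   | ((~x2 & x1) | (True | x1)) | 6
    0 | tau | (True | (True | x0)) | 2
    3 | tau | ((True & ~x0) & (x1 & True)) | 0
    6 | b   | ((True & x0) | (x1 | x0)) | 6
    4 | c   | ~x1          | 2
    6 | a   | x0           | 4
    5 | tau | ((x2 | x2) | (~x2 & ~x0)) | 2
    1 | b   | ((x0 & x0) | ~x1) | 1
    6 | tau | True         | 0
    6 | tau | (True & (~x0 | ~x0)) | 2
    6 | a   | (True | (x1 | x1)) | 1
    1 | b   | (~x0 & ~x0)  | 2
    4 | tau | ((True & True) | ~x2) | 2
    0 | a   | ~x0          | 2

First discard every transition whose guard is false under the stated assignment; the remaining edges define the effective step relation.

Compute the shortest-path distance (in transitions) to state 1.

Answer: 3

Trace:
Breadth-first toward 1:
  Layer 0: {0}
  Layer 1: {2,3}
  Layer 2: {6}
  Layer 3: {1,4}
1 enters at depth 3; path a·c·a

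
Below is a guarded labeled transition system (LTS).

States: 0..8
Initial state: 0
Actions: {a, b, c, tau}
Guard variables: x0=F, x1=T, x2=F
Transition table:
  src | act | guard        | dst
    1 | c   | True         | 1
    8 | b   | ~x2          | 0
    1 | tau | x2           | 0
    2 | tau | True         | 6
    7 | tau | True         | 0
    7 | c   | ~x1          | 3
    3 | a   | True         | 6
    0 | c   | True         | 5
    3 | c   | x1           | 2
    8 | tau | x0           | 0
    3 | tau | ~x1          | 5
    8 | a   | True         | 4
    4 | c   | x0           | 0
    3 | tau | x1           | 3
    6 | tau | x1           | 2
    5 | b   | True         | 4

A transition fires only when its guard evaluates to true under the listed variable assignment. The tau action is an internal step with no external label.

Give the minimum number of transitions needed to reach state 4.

Layered search for 4:
  Layer 0: {0}
  Layer 1: {5}
  Layer 2: {4}
4 enters at depth 2; path c·b

Answer: 2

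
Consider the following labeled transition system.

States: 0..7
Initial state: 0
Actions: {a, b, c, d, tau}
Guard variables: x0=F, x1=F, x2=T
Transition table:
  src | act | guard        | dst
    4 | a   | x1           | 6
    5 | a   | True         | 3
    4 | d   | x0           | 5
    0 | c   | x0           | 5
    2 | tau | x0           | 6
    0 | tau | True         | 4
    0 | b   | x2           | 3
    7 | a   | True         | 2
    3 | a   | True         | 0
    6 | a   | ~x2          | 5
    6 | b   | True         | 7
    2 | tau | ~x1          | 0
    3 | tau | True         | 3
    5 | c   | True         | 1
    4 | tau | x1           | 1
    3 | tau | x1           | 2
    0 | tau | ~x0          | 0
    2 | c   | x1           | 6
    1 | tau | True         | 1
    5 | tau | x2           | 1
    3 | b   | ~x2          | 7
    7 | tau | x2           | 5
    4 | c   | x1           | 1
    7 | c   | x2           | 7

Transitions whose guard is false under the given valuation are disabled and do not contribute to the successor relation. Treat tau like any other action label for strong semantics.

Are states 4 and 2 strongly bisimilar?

Answer: NOT BISIMILAR

Working:
Refine partition for ~:
  round 0: {{0,1,2,3,4,5,6,7}}
  round 1: {{0},{1,2},{3},{4},{5,7},{6}}
  round 2: {{0},{1},{2},{3},{4},{5},{6},{7}}
stable after 3 split(s): 8 block(s)
4∈{4}, 2∈{2}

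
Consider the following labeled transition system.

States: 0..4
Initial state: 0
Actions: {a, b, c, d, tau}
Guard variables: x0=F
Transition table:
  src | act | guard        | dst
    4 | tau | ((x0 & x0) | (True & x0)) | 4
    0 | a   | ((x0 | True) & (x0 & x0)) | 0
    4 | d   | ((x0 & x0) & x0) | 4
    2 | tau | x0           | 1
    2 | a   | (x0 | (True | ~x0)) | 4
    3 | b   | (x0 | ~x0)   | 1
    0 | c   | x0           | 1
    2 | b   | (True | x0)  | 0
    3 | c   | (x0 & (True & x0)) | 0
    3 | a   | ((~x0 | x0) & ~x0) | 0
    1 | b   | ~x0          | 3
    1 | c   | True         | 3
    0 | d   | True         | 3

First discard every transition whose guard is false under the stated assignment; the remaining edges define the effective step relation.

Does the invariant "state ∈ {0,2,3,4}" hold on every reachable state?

Inv-set: {0,2,3,4}
Reach set: {0,1,3}
  0: ✓
  1: VIOLATES
  3: ✓
witness against invariant: d·b → 1

Answer: INVARIANT VIOLATED at state 1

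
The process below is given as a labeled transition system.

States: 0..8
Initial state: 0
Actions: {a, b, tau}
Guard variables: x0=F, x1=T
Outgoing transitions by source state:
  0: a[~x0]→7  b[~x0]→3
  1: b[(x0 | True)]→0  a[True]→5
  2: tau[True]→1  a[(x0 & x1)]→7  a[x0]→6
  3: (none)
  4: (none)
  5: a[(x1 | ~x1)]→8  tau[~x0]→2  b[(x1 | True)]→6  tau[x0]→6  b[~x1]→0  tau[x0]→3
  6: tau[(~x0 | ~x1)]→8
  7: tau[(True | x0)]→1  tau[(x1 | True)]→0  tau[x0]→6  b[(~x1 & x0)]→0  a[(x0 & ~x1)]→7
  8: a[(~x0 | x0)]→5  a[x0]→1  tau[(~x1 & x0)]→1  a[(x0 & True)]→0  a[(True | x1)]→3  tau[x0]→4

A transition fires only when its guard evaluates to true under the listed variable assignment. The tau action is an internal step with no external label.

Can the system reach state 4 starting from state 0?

13 transition(s) survive guard evaluation.
depth 0: {0}
depth 1: {3,7}  total {0,3,7}
depth 2: {1}  total {0,1,3,7}
depth 3: {5}  total {0,1,3,5,7}
depth 4: {2,6,8}  total {0,1,2,3,5,6,7,8}
R = {0,1,2,3,5,6,7,8}

Answer: UNREACHABLE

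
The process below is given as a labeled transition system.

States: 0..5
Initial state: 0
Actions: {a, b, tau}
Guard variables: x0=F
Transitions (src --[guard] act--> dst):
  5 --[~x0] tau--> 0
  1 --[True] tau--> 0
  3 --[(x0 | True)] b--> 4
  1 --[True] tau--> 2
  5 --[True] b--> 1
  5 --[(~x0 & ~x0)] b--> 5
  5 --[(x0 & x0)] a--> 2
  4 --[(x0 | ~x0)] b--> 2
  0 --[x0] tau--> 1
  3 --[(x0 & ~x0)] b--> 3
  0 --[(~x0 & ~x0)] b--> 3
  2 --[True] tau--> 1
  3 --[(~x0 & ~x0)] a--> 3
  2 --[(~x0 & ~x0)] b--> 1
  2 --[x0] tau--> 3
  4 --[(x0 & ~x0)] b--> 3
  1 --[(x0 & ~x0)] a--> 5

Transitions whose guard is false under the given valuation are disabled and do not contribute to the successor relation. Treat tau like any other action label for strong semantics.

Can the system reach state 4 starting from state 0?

Guard filter leaves 11 enabled edge(s).
L0 = {0}
L1 = {3}  cumulative {0,3}
L2 = {4}  cumulative {0,3,4}
L3 = {2}  cumulative {0,2,3,4}
L4 = {1}  cumulative {0,1,2,3,4}
Reach set: {0,1,2,3,4}
witness 4: b·b

Answer: REACHABLE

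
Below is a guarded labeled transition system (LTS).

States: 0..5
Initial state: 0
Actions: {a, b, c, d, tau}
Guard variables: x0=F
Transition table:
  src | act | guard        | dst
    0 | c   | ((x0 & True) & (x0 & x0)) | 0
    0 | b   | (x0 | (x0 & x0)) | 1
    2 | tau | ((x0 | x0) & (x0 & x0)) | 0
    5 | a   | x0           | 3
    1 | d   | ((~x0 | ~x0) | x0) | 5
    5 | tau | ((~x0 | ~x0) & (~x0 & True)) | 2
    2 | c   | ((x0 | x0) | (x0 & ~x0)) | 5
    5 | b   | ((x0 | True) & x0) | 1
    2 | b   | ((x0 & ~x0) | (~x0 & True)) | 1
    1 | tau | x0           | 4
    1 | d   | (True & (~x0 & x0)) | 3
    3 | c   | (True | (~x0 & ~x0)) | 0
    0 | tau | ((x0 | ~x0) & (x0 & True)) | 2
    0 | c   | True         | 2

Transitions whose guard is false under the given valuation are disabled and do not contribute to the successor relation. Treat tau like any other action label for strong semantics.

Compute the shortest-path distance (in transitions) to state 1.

Answer: 2

Working:
BFS to 1:
  L0 = {0}
  L1 = {2}
  L2 = {1}
depth(1)=2, e.g. c·b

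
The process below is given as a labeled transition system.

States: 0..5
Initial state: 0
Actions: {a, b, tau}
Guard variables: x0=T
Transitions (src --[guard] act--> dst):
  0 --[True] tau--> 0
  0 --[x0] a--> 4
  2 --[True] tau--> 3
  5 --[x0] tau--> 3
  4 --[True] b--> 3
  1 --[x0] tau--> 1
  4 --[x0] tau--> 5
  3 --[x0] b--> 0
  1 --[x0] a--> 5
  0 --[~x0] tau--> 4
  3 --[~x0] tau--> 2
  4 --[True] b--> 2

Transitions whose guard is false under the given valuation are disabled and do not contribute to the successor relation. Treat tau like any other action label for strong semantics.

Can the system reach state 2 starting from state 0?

Guard filter leaves 10 enabled edge(s).
L0 = {0}
L1 = {4}  cumulative {0,4}
L2 = {2,3,5}  cumulative {0,2,3,4,5}
Reach set: {0,2,3,4,5}
witness 2: a·b

Answer: REACHABLE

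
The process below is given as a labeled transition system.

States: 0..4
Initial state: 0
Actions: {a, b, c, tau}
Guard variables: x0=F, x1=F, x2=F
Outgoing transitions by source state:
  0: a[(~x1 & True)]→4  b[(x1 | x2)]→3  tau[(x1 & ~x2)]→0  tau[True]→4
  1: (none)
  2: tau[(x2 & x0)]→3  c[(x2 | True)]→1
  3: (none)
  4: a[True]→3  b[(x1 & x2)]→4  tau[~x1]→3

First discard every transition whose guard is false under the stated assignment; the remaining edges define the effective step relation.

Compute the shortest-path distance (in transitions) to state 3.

Layered search for 3:
  depth 0: {0}
  depth 1: {4}
  depth 2: {3}
first hit 3 at d=2 via a·a

Answer: 2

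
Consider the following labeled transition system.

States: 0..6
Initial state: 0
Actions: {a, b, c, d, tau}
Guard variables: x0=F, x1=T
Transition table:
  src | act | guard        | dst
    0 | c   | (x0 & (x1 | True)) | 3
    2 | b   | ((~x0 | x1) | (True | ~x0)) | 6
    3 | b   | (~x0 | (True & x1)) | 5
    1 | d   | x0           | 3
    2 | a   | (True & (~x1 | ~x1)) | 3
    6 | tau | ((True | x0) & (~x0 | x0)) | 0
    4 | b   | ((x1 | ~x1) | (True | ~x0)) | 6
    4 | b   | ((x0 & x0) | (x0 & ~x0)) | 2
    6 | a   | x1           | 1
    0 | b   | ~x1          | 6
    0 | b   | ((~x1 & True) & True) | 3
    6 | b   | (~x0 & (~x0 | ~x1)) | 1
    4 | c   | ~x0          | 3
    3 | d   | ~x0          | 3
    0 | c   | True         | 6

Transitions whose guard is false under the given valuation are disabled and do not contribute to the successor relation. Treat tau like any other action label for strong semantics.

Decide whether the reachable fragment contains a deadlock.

Reachable = {0,1,6}
  0: c→6  [1 exit(s)]
  1: ∅  [no exit]
  6: a→1  b→1  tau→0  [3 exit(s)]
Path to 1: c·a

Answer: DEADLOCK at state 1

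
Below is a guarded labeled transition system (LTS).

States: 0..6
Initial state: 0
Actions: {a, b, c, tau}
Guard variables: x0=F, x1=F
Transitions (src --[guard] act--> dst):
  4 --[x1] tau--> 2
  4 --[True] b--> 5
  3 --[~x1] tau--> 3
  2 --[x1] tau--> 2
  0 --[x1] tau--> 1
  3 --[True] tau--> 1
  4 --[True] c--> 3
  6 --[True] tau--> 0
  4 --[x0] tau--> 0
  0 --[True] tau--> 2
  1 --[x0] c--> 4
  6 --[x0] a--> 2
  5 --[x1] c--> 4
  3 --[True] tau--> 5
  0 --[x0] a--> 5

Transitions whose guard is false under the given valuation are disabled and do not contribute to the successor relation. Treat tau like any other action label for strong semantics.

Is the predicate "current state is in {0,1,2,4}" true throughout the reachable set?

Allowed set {0,1,2,4}
Reach set: {0,2}
  0: safe
  2: safe

Answer: INVARIANT HOLDS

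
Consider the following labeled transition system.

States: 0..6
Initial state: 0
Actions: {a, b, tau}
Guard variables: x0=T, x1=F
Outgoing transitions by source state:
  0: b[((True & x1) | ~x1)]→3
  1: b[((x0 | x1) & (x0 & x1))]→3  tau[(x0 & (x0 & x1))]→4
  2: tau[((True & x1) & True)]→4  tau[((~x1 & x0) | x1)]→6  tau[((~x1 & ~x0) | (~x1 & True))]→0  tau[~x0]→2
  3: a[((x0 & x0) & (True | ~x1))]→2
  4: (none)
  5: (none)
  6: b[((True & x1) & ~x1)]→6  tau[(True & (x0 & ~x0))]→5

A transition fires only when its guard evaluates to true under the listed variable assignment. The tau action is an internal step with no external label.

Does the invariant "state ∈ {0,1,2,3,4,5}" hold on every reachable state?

Answer: INVARIANT VIOLATED at state 6

Analysis:
Safe = {0,1,2,3,4,5}
Reach set: {0,2,3,6}
  0: safe
  2: safe
  3: safe
  6: VIOLATES
counterexample path to 6: b·a·tau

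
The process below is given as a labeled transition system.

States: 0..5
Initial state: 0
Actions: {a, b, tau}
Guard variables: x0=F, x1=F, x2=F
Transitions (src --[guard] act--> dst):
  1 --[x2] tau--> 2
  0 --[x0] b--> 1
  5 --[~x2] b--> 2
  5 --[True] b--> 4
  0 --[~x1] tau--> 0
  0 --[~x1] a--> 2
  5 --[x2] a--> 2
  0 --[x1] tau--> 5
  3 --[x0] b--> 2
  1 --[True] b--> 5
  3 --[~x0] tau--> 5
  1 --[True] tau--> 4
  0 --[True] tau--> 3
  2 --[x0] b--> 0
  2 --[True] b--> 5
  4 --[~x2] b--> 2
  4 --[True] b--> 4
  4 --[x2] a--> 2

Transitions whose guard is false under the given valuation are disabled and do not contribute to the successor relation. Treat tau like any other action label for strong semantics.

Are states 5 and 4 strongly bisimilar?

Compute ~ classes (split until stable):
  π0 = {{0,1,2,3,4,5}}
  π1 = {{0},{1},{2,4,5},{3}}
Fixed point at round 2; 4 class(es).
[5]={2,4,5}  [4]={2,4,5}

Answer: BISIMILAR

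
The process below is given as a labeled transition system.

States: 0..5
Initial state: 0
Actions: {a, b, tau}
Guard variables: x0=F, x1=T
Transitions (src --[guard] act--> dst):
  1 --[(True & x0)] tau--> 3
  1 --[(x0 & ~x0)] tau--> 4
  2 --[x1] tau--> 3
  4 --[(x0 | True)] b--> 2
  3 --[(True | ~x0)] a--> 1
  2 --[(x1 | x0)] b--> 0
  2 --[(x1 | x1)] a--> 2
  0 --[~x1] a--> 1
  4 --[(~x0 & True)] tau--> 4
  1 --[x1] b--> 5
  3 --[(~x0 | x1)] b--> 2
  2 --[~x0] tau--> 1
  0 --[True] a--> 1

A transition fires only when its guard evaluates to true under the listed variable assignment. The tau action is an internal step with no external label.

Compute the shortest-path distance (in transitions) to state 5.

BFS to 5:
  Layer 0: {0}
  Layer 1: {1}
  Layer 2: {5}
depth(5)=2, e.g. a·b

Answer: 2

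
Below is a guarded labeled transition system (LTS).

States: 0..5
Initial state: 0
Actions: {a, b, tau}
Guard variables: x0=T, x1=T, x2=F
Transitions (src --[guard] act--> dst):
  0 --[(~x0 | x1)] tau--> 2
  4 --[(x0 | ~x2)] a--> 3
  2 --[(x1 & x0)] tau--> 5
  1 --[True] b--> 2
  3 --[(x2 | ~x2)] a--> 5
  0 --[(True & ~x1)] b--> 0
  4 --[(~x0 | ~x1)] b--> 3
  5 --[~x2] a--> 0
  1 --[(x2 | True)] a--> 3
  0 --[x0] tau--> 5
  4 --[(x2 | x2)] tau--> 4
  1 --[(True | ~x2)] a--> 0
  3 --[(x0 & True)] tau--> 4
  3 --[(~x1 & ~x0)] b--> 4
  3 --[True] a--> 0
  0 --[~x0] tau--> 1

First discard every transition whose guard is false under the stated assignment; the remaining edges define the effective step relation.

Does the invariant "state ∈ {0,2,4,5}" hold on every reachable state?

Answer: INVARIANT HOLDS

Trace:
Safe = {0,2,4,5}
Reachable = {0,2,5}
  0: safe
  2: safe
  5: safe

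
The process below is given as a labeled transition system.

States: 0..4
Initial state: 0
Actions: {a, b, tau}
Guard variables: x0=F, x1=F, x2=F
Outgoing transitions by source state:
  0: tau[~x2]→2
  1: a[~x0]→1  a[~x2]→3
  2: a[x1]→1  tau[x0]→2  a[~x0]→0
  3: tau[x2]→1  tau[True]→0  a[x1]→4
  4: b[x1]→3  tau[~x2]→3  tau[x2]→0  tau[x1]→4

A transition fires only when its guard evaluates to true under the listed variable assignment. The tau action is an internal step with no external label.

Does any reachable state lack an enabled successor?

R = {0,2}
  0: tau→2  [1 exit(s)]
  2: a→0  [1 exit(s)]

Answer: DEADLOCK-FREE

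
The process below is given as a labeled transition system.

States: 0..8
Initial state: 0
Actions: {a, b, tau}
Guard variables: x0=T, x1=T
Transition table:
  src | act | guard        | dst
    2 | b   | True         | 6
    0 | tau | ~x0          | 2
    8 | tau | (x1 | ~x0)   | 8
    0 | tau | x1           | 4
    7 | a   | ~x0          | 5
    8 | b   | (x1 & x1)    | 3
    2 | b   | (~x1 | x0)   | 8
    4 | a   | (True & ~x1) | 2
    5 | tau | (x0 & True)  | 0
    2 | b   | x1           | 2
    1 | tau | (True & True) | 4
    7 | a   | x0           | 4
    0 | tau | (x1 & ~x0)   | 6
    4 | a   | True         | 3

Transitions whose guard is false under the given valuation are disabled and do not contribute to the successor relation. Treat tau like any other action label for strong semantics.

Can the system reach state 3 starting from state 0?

After dropping false guards: 10 live edges.
L0 = {0}
L1 = {4}  cumulative {0,4}
L2 = {3}  cumulative {0,3,4}
R = {0,3,4}
trace reaching 3: tau·a

Answer: REACHABLE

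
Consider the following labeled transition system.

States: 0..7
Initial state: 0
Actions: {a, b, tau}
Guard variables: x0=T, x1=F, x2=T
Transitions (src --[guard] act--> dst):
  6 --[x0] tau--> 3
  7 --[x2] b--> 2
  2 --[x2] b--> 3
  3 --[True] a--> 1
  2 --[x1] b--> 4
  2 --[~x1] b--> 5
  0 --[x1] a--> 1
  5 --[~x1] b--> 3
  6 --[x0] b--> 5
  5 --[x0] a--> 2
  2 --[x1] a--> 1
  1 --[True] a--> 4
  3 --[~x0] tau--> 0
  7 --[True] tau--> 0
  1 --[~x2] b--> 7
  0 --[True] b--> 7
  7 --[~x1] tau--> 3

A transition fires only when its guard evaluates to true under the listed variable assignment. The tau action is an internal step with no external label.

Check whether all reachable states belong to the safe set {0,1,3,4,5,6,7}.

Answer: INVARIANT VIOLATED at state 2

Trace:
Inv-set: {0,1,3,4,5,6,7}
R = {0,1,2,3,4,5,7}
  0: safe
  1: safe
  2: VIOLATES
  3: safe
  4: safe
  5: safe
  7: safe
reach 2 via b·b — violates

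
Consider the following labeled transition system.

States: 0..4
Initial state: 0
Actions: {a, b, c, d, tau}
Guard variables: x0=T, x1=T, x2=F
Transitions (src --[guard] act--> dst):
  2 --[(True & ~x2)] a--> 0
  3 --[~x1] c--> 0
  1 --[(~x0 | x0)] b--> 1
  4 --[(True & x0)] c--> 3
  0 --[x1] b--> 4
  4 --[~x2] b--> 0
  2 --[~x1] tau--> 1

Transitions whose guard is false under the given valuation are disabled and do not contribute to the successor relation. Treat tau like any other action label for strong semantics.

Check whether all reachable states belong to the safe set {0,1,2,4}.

Answer: INVARIANT VIOLATED at state 3

Analysis:
Safe = {0,1,2,4}
R = {0,3,4}
  0: ok
  3: outside
  4: ok
reach 3 via b·c — violates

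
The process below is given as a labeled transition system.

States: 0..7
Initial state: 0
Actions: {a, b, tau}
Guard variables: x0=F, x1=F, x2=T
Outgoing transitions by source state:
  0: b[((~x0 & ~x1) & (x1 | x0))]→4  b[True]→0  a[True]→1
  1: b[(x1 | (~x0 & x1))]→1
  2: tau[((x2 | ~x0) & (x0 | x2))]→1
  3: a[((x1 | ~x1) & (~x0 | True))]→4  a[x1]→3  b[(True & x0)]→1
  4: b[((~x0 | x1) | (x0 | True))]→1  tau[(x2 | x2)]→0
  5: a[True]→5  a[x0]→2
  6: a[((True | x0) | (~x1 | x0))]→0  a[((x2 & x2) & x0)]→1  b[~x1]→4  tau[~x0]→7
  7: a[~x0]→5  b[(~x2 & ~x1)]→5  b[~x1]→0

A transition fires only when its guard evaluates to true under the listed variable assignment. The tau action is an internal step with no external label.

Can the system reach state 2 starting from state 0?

Answer: UNREACHABLE

Working:
After dropping false guards: 12 live edges.
Layer 0: {0}
Layer 1: {1}  now seen {0,1}
R = {0,1}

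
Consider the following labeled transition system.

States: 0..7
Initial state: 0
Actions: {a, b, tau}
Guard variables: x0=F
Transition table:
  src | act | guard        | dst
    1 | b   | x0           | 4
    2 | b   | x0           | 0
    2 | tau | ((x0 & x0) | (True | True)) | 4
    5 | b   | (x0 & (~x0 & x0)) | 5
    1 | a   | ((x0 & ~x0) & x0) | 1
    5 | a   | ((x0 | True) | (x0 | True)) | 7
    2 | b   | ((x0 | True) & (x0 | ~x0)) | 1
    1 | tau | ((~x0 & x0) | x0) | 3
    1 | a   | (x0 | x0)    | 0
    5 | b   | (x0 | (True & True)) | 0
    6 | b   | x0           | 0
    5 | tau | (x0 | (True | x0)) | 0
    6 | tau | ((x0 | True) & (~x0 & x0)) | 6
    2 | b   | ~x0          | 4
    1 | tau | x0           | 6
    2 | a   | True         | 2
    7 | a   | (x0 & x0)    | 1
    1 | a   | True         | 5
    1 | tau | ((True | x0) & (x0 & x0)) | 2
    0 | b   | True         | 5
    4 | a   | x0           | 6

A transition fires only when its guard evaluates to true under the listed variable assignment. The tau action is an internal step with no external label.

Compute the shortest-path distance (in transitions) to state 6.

Breadth-first toward 6:
  Layer 0: {0}
  Layer 1: {5}
  Layer 2: {7}
6 never appears.

Answer: UNREACHABLE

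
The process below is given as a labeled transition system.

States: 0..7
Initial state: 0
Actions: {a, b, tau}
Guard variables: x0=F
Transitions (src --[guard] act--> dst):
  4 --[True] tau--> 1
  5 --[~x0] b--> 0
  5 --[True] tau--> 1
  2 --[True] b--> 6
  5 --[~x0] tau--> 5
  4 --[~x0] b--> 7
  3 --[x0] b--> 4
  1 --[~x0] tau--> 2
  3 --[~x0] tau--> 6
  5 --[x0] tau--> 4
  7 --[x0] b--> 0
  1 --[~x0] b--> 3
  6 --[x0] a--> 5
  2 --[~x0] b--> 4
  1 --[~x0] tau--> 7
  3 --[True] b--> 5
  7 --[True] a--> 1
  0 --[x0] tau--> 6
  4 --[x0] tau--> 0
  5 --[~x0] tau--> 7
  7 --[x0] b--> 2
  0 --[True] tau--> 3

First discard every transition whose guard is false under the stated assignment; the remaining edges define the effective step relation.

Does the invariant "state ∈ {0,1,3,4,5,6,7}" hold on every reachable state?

Inv-set: {0,1,3,4,5,6,7}
Reach set: {0,1,2,3,4,5,6,7}
  0: ok
  1: ok
  2: outside
  3: ok
  4: ok
  5: ok
  6: ok
  7: ok
counterexample path to 2: tau·b·tau·tau

Answer: INVARIANT VIOLATED at state 2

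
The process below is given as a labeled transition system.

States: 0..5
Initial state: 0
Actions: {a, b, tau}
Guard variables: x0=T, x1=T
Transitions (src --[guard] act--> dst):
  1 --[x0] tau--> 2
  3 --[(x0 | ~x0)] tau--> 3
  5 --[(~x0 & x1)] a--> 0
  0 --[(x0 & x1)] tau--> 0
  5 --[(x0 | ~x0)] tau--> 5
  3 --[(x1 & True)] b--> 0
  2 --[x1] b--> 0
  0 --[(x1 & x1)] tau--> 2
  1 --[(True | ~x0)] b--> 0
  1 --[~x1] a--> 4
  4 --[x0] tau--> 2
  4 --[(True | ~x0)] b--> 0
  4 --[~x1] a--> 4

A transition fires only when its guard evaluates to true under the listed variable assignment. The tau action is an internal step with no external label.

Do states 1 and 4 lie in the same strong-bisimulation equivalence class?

Bisimulation quotient by refinement:
  π0 = {{0,1,2,3,4,5}}
  π1 = {{0,5},{1,3,4},{2}}
  π2 = {{0},{1,4},{2},{3},{5}}
5 equivalence class(es) (converged in 3)
class of 1: {1,4}; class of 4: {1,4}

Answer: BISIMILAR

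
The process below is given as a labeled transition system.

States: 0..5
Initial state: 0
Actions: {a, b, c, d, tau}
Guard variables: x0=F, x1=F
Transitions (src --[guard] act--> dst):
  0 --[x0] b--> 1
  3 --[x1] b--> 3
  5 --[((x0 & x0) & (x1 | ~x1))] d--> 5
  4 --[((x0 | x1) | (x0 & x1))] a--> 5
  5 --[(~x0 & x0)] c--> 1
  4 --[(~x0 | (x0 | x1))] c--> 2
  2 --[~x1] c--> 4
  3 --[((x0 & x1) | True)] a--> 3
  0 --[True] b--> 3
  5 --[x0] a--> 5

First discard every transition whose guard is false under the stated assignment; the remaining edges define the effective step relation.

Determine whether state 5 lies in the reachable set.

After dropping false guards: 4 live edges.
L0 = {0}
L1 = {3}  total {0,3}
R = {0,3}

Answer: UNREACHABLE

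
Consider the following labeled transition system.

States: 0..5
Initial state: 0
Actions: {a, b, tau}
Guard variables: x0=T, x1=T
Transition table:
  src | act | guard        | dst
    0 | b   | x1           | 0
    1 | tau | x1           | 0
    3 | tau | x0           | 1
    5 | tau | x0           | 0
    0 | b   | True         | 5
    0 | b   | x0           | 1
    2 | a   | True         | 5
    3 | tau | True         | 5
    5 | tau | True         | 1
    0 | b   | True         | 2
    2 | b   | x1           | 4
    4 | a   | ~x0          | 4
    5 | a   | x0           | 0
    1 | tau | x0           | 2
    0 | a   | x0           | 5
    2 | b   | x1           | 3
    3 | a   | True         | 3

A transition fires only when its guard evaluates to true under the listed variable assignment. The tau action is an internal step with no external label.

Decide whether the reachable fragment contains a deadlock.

Reach set: {0,1,2,3,4,5}
  0: a→5  b→0  b→1  b→2  b→5  [5 out]
  1: tau→0  tau→2  [2 out]
  2: a→5  b→3  b→4  [3 out]
  3: a→3  tau→1  tau→5  [3 out]
  4: ∅  [deadlock]
  5: a→0  tau→0  tau→1  [3 out]
trace reaching 4: b·b

Answer: DEADLOCK at state 4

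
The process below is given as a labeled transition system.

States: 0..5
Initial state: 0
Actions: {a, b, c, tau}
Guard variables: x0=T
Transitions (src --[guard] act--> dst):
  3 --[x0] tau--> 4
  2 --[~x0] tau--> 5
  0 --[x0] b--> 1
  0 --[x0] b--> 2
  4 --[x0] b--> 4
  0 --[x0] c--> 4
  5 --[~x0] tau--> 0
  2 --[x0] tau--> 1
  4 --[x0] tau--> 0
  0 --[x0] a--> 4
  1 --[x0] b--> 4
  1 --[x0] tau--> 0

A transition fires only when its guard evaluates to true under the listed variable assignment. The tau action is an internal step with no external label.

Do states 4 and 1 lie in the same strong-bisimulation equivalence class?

Bisimulation quotient by refinement:
  round 0: {{0,1,2,3,4,5}}
  round 1: {{0},{1,4},{2,3},{5}}
4 equivalence class(es) (converged in 2)
4∈{1,4}, 1∈{1,4}

Answer: BISIMILAR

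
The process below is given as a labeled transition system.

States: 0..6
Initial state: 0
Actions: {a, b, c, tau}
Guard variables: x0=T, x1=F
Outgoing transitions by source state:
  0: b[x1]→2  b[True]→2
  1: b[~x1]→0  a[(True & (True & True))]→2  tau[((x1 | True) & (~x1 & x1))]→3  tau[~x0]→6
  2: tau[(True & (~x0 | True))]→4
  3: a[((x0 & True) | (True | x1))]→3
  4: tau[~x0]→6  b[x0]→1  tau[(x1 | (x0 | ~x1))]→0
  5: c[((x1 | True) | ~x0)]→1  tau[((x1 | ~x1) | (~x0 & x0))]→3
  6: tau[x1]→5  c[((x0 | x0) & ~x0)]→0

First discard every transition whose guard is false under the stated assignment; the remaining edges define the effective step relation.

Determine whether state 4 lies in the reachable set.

Answer: REACHABLE

Trace:
Guard filter leaves 9 enabled edge(s).
depth 0: {0}
depth 1: {2}  cumulative {0,2}
depth 2: {4}  cumulative {0,2,4}
depth 3: {1}  cumulative {0,1,2,4}
R = {0,1,2,4}
trace reaching 4: b·tau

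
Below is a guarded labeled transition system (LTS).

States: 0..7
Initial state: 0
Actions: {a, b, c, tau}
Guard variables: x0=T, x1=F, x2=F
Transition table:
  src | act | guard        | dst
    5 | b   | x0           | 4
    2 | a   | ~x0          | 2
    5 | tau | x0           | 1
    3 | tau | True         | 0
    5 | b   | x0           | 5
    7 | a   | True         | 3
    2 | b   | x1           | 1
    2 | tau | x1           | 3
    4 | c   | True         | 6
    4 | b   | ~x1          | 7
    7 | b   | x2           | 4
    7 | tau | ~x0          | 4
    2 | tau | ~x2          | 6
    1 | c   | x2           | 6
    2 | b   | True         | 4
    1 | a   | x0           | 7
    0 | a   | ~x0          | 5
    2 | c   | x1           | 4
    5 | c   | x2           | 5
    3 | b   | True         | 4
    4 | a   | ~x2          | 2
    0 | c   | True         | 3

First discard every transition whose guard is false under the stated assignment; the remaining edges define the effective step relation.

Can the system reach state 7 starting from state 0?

Answer: REACHABLE

Analysis:
13 transition(s) survive guard evaluation.
depth 0: {0}
depth 1: {3}  now seen {0,3}
depth 2: {4}  now seen {0,3,4}
depth 3: {2,6,7}  now seen {0,2,3,4,6,7}
R = {0,2,3,4,6,7}
Path to 7: c·b·b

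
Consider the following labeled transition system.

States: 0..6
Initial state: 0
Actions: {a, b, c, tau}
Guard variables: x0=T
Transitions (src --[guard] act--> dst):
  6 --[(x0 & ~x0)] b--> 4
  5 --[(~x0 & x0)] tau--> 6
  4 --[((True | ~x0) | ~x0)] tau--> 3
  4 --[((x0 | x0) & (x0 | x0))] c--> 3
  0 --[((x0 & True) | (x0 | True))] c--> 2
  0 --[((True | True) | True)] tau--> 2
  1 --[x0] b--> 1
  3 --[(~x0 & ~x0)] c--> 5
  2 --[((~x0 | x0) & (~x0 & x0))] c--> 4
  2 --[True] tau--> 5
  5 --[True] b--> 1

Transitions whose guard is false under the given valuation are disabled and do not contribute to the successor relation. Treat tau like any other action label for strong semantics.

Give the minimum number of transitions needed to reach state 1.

Layered search for 1:
  depth 0: {0}
  depth 1: {2}
  depth 2: {5}
  depth 3: {1}
first hit 1 at d=3 via c·tau·b

Answer: 3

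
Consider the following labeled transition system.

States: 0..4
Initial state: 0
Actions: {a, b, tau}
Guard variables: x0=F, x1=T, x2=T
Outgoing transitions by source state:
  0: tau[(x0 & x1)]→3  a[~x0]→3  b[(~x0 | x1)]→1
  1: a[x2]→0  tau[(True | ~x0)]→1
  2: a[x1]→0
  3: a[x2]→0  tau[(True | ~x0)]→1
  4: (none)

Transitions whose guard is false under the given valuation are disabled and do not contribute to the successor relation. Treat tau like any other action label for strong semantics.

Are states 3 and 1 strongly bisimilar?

Answer: BISIMILAR

Analysis:
Refine partition for ~:
  round 0: {{0,1,2,3,4}}
  round 1: {{0},{1,3},{2},{4}}
4 equivalence class(es) (converged in 2)
class of 3: {1,3}; class of 1: {1,3}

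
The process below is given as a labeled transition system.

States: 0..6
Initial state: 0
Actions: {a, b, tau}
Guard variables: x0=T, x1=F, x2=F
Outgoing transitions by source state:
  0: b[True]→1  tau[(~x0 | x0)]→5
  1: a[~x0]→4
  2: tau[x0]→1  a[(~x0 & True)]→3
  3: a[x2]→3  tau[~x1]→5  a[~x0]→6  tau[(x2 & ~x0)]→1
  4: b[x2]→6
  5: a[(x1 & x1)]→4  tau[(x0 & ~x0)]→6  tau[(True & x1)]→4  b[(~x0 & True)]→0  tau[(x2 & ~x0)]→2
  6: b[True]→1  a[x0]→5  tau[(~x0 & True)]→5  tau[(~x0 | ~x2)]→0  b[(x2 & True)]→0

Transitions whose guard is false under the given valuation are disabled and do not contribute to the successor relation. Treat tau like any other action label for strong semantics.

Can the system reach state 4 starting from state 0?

Answer: UNREACHABLE

Working:
7 transition(s) survive guard evaluation.
depth 0: {0}
depth 1: {1,5}  now seen {0,1,5}
R = {0,1,5}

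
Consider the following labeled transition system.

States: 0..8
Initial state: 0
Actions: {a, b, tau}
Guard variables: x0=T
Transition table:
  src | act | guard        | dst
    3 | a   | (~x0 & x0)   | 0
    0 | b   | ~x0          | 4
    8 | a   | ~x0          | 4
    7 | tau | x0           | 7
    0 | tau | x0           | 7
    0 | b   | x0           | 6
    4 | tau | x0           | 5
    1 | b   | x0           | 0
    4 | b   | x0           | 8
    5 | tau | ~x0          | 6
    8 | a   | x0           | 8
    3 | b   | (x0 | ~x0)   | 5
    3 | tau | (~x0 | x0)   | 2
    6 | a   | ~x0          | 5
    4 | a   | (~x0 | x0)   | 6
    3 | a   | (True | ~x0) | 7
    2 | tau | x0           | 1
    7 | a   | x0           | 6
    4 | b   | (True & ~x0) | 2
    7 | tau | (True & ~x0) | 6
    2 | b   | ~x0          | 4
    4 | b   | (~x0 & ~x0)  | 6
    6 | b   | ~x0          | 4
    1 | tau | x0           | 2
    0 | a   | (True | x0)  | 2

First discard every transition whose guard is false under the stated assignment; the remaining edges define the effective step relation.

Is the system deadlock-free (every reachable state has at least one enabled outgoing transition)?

Answer: DEADLOCK at state 6

Trace:
R = {0,1,2,6,7}
  0: a→2  b→6  tau→7  [deg 3]
  1: b→0  tau→2  [deg 2]
  2: tau→1  [deg 1]
  6: ∅  [STUCK]
  7: a→6  tau→7  [deg 2]
witness 6: b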